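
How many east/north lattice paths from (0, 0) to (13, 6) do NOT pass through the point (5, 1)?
Number of paths = 19410

Total paths from (0, 0) to (13, 6): C(19, 13) = 27132. Paths through (5, 1): (paths (0, 0) → (5, 1)) × (paths (5, 1) → (13, 6)) = C(6, 5) · C(13, 8) = 6 · 1287 = 7722. Avoidance count = 27132 − 7722 = 19410.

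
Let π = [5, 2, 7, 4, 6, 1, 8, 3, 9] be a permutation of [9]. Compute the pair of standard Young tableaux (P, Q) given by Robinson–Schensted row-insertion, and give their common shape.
P = [1, 3, 6, 8, 9] / [2, 4] / [5, 7];  Q = [1, 3, 5, 7, 9] / [2, 4] / [6, 8];  common shape = (5, 2, 2)

Row-insert the values π_1, π_2, … into P one at a time, bumping the leftmost entry strictly greater than the inserted value down to the next row. The recording tableau Q records, in position (i, j), the step at which that cell was added to P.
  Insert 5 (step 1): P = [5];  Q = [1]
  Insert 2 (step 2): P = [2] / [5];  Q = [1] / [2]
  Insert 7 (step 3): P = [2, 7] / [5];  Q = [1, 3] / [2]
  Insert 4 (step 4): P = [2, 4] / [5, 7];  Q = [1, 3] / [2, 4]
  Insert 6 (step 5): P = [2, 4, 6] / [5, 7];  Q = [1, 3, 5] / [2, 4]
  Insert 1 (step 6): P = [1, 4, 6] / [2, 7] / [5];  Q = [1, 3, 5] / [2, 4] / [6]
  Insert 8 (step 7): P = [1, 4, 6, 8] / [2, 7] / [5];  Q = [1, 3, 5, 7] / [2, 4] / [6]
  Insert 3 (step 8): P = [1, 3, 6, 8] / [2, 4] / [5, 7];  Q = [1, 3, 5, 7] / [2, 4] / [6, 8]
  Insert 9 (step 9): P = [1, 3, 6, 8, 9] / [2, 4] / [5, 7];  Q = [1, 3, 5, 7, 9] / [2, 4] / [6, 8]
Final shape: (5, 2, 2).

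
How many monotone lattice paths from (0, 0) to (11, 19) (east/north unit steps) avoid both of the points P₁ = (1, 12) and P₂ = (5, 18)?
Number of paths = 54158043

Inclusion–exclusion. Total paths: C(30, 11) = 54627300. Through P₁: C(13, 1)·C(17, 10) = 252824. Through P₂: C(23, 5)·C(7, 6) = 235543. Since P₁ is strictly southwest of P₂, a monotone path through both must visit P₁ then P₂; paths through both = C(13, 1)·C(10, 4)·C(7, 6) = 19110. Avoid both = 54627300 − 252824 − 235543 + 19110 = 54158043.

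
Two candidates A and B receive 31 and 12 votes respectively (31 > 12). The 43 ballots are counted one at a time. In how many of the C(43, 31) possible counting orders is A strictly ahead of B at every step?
Strict-lead orderings = 6777555512

Total orderings of the 43 votes with 31 for A: C(43, 31) = 15338678264. By the Bertrand ballot formula (Cycle Lemma / reflection principle), the number of orderings in which A is strictly ahead of B throughout is (p − q)/(p + q) · C(p + q, p) = (31 − 12)/(31 + 12) · 15338678264 = 6777555512.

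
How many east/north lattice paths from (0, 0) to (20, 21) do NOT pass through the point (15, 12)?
Number of paths = 234326449500

Total paths from (0, 0) to (20, 21): C(41, 20) = 269128937220. Paths through (15, 12): (paths (0, 0) → (15, 12)) × (paths (15, 12) → (20, 21)) = C(27, 15) · C(14, 5) = 17383860 · 2002 = 34802487720. Avoidance count = 269128937220 − 34802487720 = 234326449500.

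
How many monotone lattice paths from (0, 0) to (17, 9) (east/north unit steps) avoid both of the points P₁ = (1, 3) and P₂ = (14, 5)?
Number of paths = 2433818

Inclusion–exclusion. Total paths: C(26, 17) = 3124550. Through P₁: C(4, 1)·C(22, 16) = 298452. Through P₂: C(19, 14)·C(7, 3) = 406980. Since P₁ is strictly southwest of P₂, a monotone path through both must visit P₁ then P₂; paths through both = C(4, 1)·C(15, 13)·C(7, 3) = 14700. Avoid both = 3124550 − 298452 − 406980 + 14700 = 2433818.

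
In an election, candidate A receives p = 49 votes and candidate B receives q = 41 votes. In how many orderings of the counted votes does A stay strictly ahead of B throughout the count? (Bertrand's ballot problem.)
Strict-lead orderings = 6490071398045825766863280

Total orderings of the 90 votes with 49 for A: C(90, 49) = 73013303228015539877211900. By the Bertrand ballot formula (Cycle Lemma / reflection principle), the number of orderings in which A is strictly ahead of B throughout is (p − q)/(p + q) · C(p + q, p) = (49 − 41)/(49 + 41) · 73013303228015539877211900 = 6490071398045825766863280.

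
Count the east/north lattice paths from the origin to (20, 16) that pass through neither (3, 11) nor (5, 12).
Number of paths = 7278534438

Inclusion–exclusion. Total paths: C(36, 20) = 7307872110. Through P₁: C(14, 3)·C(22, 17) = 9585576. Through P₂: C(17, 5)·C(19, 15) = 23984688. Since P₁ is strictly southwest of P₂, a monotone path through both must visit P₁ then P₂; paths through both = C(14, 3)·C(3, 2)·C(19, 15) = 4232592. Avoid both = 7307872110 − 9585576 − 23984688 + 4232592 = 7278534438.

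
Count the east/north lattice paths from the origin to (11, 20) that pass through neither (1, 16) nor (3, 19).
Number of paths = 84642968

Inclusion–exclusion. Total paths: C(31, 11) = 84672315. Through P₁: C(17, 1)·C(14, 10) = 17017. Through P₂: C(22, 3)·C(9, 8) = 13860. Since P₁ is strictly southwest of P₂, a monotone path through both must visit P₁ then P₂; paths through both = C(17, 1)·C(5, 2)·C(9, 8) = 1530. Avoid both = 84672315 − 17017 − 13860 + 1530 = 84642968.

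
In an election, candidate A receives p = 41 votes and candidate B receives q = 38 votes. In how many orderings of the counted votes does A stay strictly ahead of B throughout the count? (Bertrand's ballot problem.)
Strict-lead orderings = 1941701670546516308430

Total orderings of the 79 votes with 41 for A: C(79, 41) = 51131477324391596121990. By the Bertrand ballot formula (Cycle Lemma / reflection principle), the number of orderings in which A is strictly ahead of B throughout is (p − q)/(p + q) · C(p + q, p) = (41 − 38)/(41 + 38) · 51131477324391596121990 = 1941701670546516308430.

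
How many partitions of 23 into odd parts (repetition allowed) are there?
p_odd(23) = 104

Enumerate partitions using only odd parts via the recurrence o(n, m) = o(n, m−2) + o(n−m, m) over odd m, starting from the largest odd part ≤ n. This gives p_odd(23) = 104. (Euler's theorem: equals the count of distinct-part partitions.)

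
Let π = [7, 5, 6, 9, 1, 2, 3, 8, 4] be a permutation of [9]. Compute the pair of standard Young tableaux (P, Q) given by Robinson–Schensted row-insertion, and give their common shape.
P = [1, 2, 3, 4] / [5, 6, 8] / [7, 9];  Q = [1, 3, 4, 8] / [2, 6, 7] / [5, 9];  common shape = (4, 3, 2)

Row-insert the values π_1, π_2, … into P one at a time, bumping the leftmost entry strictly greater than the inserted value down to the next row. The recording tableau Q records, in position (i, j), the step at which that cell was added to P.
  Insert 7 (step 1): P = [7];  Q = [1]
  Insert 5 (step 2): P = [5] / [7];  Q = [1] / [2]
  Insert 6 (step 3): P = [5, 6] / [7];  Q = [1, 3] / [2]
  Insert 9 (step 4): P = [5, 6, 9] / [7];  Q = [1, 3, 4] / [2]
  Insert 1 (step 5): P = [1, 6, 9] / [5] / [7];  Q = [1, 3, 4] / [2] / [5]
  Insert 2 (step 6): P = [1, 2, 9] / [5, 6] / [7];  Q = [1, 3, 4] / [2, 6] / [5]
  Insert 3 (step 7): P = [1, 2, 3] / [5, 6, 9] / [7];  Q = [1, 3, 4] / [2, 6, 7] / [5]
  Insert 8 (step 8): P = [1, 2, 3, 8] / [5, 6, 9] / [7];  Q = [1, 3, 4, 8] / [2, 6, 7] / [5]
  Insert 4 (step 9): P = [1, 2, 3, 4] / [5, 6, 8] / [7, 9];  Q = [1, 3, 4, 8] / [2, 6, 7] / [5, 9]
Final shape: (4, 3, 2).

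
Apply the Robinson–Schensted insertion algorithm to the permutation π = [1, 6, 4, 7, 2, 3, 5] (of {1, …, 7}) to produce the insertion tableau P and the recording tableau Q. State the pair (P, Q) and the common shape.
P = [1, 2, 3, 5] / [4, 7] / [6];  Q = [1, 2, 4, 7] / [3, 6] / [5];  common shape = (4, 2, 1)

Row-insert the values π_1, π_2, … into P one at a time, bumping the leftmost entry strictly greater than the inserted value down to the next row. The recording tableau Q records, in position (i, j), the step at which that cell was added to P.
  Insert 1 (step 1): P = [1];  Q = [1]
  Insert 6 (step 2): P = [1, 6];  Q = [1, 2]
  Insert 4 (step 3): P = [1, 4] / [6];  Q = [1, 2] / [3]
  Insert 7 (step 4): P = [1, 4, 7] / [6];  Q = [1, 2, 4] / [3]
  Insert 2 (step 5): P = [1, 2, 7] / [4] / [6];  Q = [1, 2, 4] / [3] / [5]
  Insert 3 (step 6): P = [1, 2, 3] / [4, 7] / [6];  Q = [1, 2, 4] / [3, 6] / [5]
  Insert 5 (step 7): P = [1, 2, 3, 5] / [4, 7] / [6];  Q = [1, 2, 4, 7] / [3, 6] / [5]
Final shape: (4, 2, 1).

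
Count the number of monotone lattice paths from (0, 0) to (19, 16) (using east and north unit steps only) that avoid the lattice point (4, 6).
Number of paths = 3373489350

Total paths from (0, 0) to (19, 16): C(35, 19) = 4059928950. Paths through (4, 6): (paths (0, 0) → (4, 6)) × (paths (4, 6) → (19, 16)) = C(10, 4) · C(25, 15) = 210 · 3268760 = 686439600. Avoidance count = 4059928950 − 686439600 = 3373489350.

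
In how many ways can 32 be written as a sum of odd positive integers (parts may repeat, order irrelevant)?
p_odd(32) = 390

Enumerate partitions using only odd parts via the recurrence o(n, m) = o(n, m−2) + o(n−m, m) over odd m, starting from the largest odd part ≤ n. This gives p_odd(32) = 390. (Euler's theorem: equals the count of distinct-part partitions.)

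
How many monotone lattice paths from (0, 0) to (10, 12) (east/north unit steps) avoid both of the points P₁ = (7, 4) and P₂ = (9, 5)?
Number of paths = 584100

Inclusion–exclusion. Total paths: C(22, 10) = 646646. Through P₁: C(11, 7)·C(11, 3) = 54450. Through P₂: C(14, 9)·C(8, 1) = 16016. Since P₁ is strictly southwest of P₂, a monotone path through both must visit P₁ then P₂; paths through both = C(11, 7)·C(3, 2)·C(8, 1) = 7920. Avoid both = 646646 − 54450 − 16016 + 7920 = 584100.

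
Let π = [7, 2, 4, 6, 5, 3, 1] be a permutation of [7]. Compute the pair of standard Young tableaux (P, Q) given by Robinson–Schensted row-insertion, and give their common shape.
P = [1, 3, 5] / [2] / [4] / [6] / [7];  Q = [1, 3, 4] / [2] / [5] / [6] / [7];  common shape = (3, 1, 1, 1, 1)

Row-insert the values π_1, π_2, … into P one at a time, bumping the leftmost entry strictly greater than the inserted value down to the next row. The recording tableau Q records, in position (i, j), the step at which that cell was added to P.
  Insert 7 (step 1): P = [7];  Q = [1]
  Insert 2 (step 2): P = [2] / [7];  Q = [1] / [2]
  Insert 4 (step 3): P = [2, 4] / [7];  Q = [1, 3] / [2]
  Insert 6 (step 4): P = [2, 4, 6] / [7];  Q = [1, 3, 4] / [2]
  Insert 5 (step 5): P = [2, 4, 5] / [6] / [7];  Q = [1, 3, 4] / [2] / [5]
  Insert 3 (step 6): P = [2, 3, 5] / [4] / [6] / [7];  Q = [1, 3, 4] / [2] / [5] / [6]
  Insert 1 (step 7): P = [1, 3, 5] / [2] / [4] / [6] / [7];  Q = [1, 3, 4] / [2] / [5] / [6] / [7]
Final shape: (3, 1, 1, 1, 1).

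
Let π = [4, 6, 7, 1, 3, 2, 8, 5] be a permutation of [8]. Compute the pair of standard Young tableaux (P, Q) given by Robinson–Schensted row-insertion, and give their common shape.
P = [1, 2, 5, 8] / [3, 6, 7] / [4];  Q = [1, 2, 3, 7] / [4, 5, 8] / [6];  common shape = (4, 3, 1)

Row-insert the values π_1, π_2, … into P one at a time, bumping the leftmost entry strictly greater than the inserted value down to the next row. The recording tableau Q records, in position (i, j), the step at which that cell was added to P.
  Insert 4 (step 1): P = [4];  Q = [1]
  Insert 6 (step 2): P = [4, 6];  Q = [1, 2]
  Insert 7 (step 3): P = [4, 6, 7];  Q = [1, 2, 3]
  Insert 1 (step 4): P = [1, 6, 7] / [4];  Q = [1, 2, 3] / [4]
  Insert 3 (step 5): P = [1, 3, 7] / [4, 6];  Q = [1, 2, 3] / [4, 5]
  Insert 2 (step 6): P = [1, 2, 7] / [3, 6] / [4];  Q = [1, 2, 3] / [4, 5] / [6]
  Insert 8 (step 7): P = [1, 2, 7, 8] / [3, 6] / [4];  Q = [1, 2, 3, 7] / [4, 5] / [6]
  Insert 5 (step 8): P = [1, 2, 5, 8] / [3, 6, 7] / [4];  Q = [1, 2, 3, 7] / [4, 5, 8] / [6]
Final shape: (4, 3, 1).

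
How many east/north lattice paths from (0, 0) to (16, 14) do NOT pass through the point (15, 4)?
Number of paths = 145380039

Total paths from (0, 0) to (16, 14): C(30, 16) = 145422675. Paths through (15, 4): (paths (0, 0) → (15, 4)) × (paths (15, 4) → (16, 14)) = C(19, 15) · C(11, 1) = 3876 · 11 = 42636. Avoidance count = 145422675 − 42636 = 145380039.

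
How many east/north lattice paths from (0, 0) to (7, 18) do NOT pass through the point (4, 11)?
Number of paths = 316900

Total paths from (0, 0) to (7, 18): C(25, 7) = 480700. Paths through (4, 11): (paths (0, 0) → (4, 11)) × (paths (4, 11) → (7, 18)) = C(15, 4) · C(10, 3) = 1365 · 120 = 163800. Avoidance count = 480700 − 163800 = 316900.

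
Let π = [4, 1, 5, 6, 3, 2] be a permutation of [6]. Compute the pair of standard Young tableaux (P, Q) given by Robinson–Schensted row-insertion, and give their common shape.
P = [1, 2, 6] / [3, 5] / [4];  Q = [1, 3, 4] / [2, 5] / [6];  common shape = (3, 2, 1)

Row-insert the values π_1, π_2, … into P one at a time, bumping the leftmost entry strictly greater than the inserted value down to the next row. The recording tableau Q records, in position (i, j), the step at which that cell was added to P.
  Insert 4 (step 1): P = [4];  Q = [1]
  Insert 1 (step 2): P = [1] / [4];  Q = [1] / [2]
  Insert 5 (step 3): P = [1, 5] / [4];  Q = [1, 3] / [2]
  Insert 6 (step 4): P = [1, 5, 6] / [4];  Q = [1, 3, 4] / [2]
  Insert 3 (step 5): P = [1, 3, 6] / [4, 5];  Q = [1, 3, 4] / [2, 5]
  Insert 2 (step 6): P = [1, 2, 6] / [3, 5] / [4];  Q = [1, 3, 4] / [2, 5] / [6]
Final shape: (3, 2, 1).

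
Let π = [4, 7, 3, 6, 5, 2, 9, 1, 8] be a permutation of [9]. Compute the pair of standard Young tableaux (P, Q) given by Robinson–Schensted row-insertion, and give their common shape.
P = [1, 5, 8] / [2, 6, 9] / [3] / [4] / [7];  Q = [1, 2, 7] / [3, 4, 9] / [5] / [6] / [8];  common shape = (3, 3, 1, 1, 1)

Row-insert the values π_1, π_2, … into P one at a time, bumping the leftmost entry strictly greater than the inserted value down to the next row. The recording tableau Q records, in position (i, j), the step at which that cell was added to P.
  Insert 4 (step 1): P = [4];  Q = [1]
  Insert 7 (step 2): P = [4, 7];  Q = [1, 2]
  Insert 3 (step 3): P = [3, 7] / [4];  Q = [1, 2] / [3]
  Insert 6 (step 4): P = [3, 6] / [4, 7];  Q = [1, 2] / [3, 4]
  Insert 5 (step 5): P = [3, 5] / [4, 6] / [7];  Q = [1, 2] / [3, 4] / [5]
  Insert 2 (step 6): P = [2, 5] / [3, 6] / [4] / [7];  Q = [1, 2] / [3, 4] / [5] / [6]
  Insert 9 (step 7): P = [2, 5, 9] / [3, 6] / [4] / [7];  Q = [1, 2, 7] / [3, 4] / [5] / [6]
  Insert 1 (step 8): P = [1, 5, 9] / [2, 6] / [3] / [4] / [7];  Q = [1, 2, 7] / [3, 4] / [5] / [6] / [8]
  Insert 8 (step 9): P = [1, 5, 8] / [2, 6, 9] / [3] / [4] / [7];  Q = [1, 2, 7] / [3, 4, 9] / [5] / [6] / [8]
Final shape: (3, 3, 1, 1, 1).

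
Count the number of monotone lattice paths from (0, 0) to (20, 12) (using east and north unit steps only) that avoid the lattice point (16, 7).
Number of paths = 194903058

Total paths from (0, 0) to (20, 12): C(32, 20) = 225792840. Paths through (16, 7): (paths (0, 0) → (16, 7)) × (paths (16, 7) → (20, 12)) = C(23, 16) · C(9, 4) = 245157 · 126 = 30889782. Avoidance count = 225792840 − 30889782 = 194903058.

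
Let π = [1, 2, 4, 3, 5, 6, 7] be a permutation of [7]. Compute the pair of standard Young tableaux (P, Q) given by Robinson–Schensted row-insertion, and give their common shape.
P = [1, 2, 3, 5, 6, 7] / [4];  Q = [1, 2, 3, 5, 6, 7] / [4];  common shape = (6, 1)

Row-insert the values π_1, π_2, … into P one at a time, bumping the leftmost entry strictly greater than the inserted value down to the next row. The recording tableau Q records, in position (i, j), the step at which that cell was added to P.
  Insert 1 (step 1): P = [1];  Q = [1]
  Insert 2 (step 2): P = [1, 2];  Q = [1, 2]
  Insert 4 (step 3): P = [1, 2, 4];  Q = [1, 2, 3]
  Insert 3 (step 4): P = [1, 2, 3] / [4];  Q = [1, 2, 3] / [4]
  Insert 5 (step 5): P = [1, 2, 3, 5] / [4];  Q = [1, 2, 3, 5] / [4]
  Insert 6 (step 6): P = [1, 2, 3, 5, 6] / [4];  Q = [1, 2, 3, 5, 6] / [4]
  Insert 7 (step 7): P = [1, 2, 3, 5, 6, 7] / [4];  Q = [1, 2, 3, 5, 6, 7] / [4]
Final shape: (6, 1).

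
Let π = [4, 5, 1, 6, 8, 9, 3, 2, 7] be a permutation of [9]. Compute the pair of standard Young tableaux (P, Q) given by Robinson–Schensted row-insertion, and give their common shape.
P = [1, 2, 6, 7, 9] / [3, 5, 8] / [4];  Q = [1, 2, 4, 5, 6] / [3, 7, 9] / [8];  common shape = (5, 3, 1)

Row-insert the values π_1, π_2, … into P one at a time, bumping the leftmost entry strictly greater than the inserted value down to the next row. The recording tableau Q records, in position (i, j), the step at which that cell was added to P.
  Insert 4 (step 1): P = [4];  Q = [1]
  Insert 5 (step 2): P = [4, 5];  Q = [1, 2]
  Insert 1 (step 3): P = [1, 5] / [4];  Q = [1, 2] / [3]
  Insert 6 (step 4): P = [1, 5, 6] / [4];  Q = [1, 2, 4] / [3]
  Insert 8 (step 5): P = [1, 5, 6, 8] / [4];  Q = [1, 2, 4, 5] / [3]
  Insert 9 (step 6): P = [1, 5, 6, 8, 9] / [4];  Q = [1, 2, 4, 5, 6] / [3]
  Insert 3 (step 7): P = [1, 3, 6, 8, 9] / [4, 5];  Q = [1, 2, 4, 5, 6] / [3, 7]
  Insert 2 (step 8): P = [1, 2, 6, 8, 9] / [3, 5] / [4];  Q = [1, 2, 4, 5, 6] / [3, 7] / [8]
  Insert 7 (step 9): P = [1, 2, 6, 7, 9] / [3, 5, 8] / [4];  Q = [1, 2, 4, 5, 6] / [3, 7, 9] / [8]
Final shape: (5, 3, 1).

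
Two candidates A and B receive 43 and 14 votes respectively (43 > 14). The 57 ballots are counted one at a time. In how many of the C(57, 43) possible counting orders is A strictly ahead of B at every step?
Strict-lead orderings = 3914819231400

Total orderings of the 57 votes with 43 for A: C(57, 43) = 7694644696200. By the Bertrand ballot formula (Cycle Lemma / reflection principle), the number of orderings in which A is strictly ahead of B throughout is (p − q)/(p + q) · C(p + q, p) = (43 − 14)/(43 + 14) · 7694644696200 = 3914819231400.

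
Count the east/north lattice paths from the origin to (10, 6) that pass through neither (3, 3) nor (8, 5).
Number of paths = 3007

Inclusion–exclusion. Total paths: C(16, 10) = 8008. Through P₁: C(6, 3)·C(10, 7) = 2400. Through P₂: C(13, 8)·C(3, 2) = 3861. Since P₁ is strictly southwest of P₂, a monotone path through both must visit P₁ then P₂; paths through both = C(6, 3)·C(7, 5)·C(3, 2) = 1260. Avoid both = 8008 − 2400 − 3861 + 1260 = 3007.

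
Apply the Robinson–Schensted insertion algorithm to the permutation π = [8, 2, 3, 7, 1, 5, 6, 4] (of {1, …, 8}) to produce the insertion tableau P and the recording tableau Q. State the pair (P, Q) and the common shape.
P = [1, 3, 4, 6] / [2, 5] / [7] / [8];  Q = [1, 3, 4, 7] / [2, 6] / [5] / [8];  common shape = (4, 2, 1, 1)

Row-insert the values π_1, π_2, … into P one at a time, bumping the leftmost entry strictly greater than the inserted value down to the next row. The recording tableau Q records, in position (i, j), the step at which that cell was added to P.
  Insert 8 (step 1): P = [8];  Q = [1]
  Insert 2 (step 2): P = [2] / [8];  Q = [1] / [2]
  Insert 3 (step 3): P = [2, 3] / [8];  Q = [1, 3] / [2]
  Insert 7 (step 4): P = [2, 3, 7] / [8];  Q = [1, 3, 4] / [2]
  Insert 1 (step 5): P = [1, 3, 7] / [2] / [8];  Q = [1, 3, 4] / [2] / [5]
  Insert 5 (step 6): P = [1, 3, 5] / [2, 7] / [8];  Q = [1, 3, 4] / [2, 6] / [5]
  Insert 6 (step 7): P = [1, 3, 5, 6] / [2, 7] / [8];  Q = [1, 3, 4, 7] / [2, 6] / [5]
  Insert 4 (step 8): P = [1, 3, 4, 6] / [2, 5] / [7] / [8];  Q = [1, 3, 4, 7] / [2, 6] / [5] / [8]
Final shape: (4, 2, 1, 1).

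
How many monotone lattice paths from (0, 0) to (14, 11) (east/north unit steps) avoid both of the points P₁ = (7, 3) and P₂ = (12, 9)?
Number of paths = 2254260

Inclusion–exclusion. Total paths: C(25, 14) = 4457400. Through P₁: C(10, 7)·C(15, 7) = 772200. Through P₂: C(21, 12)·C(4, 2) = 1763580. Since P₁ is strictly southwest of P₂, a monotone path through both must visit P₁ then P₂; paths through both = C(10, 7)·C(11, 5)·C(4, 2) = 332640. Avoid both = 4457400 − 772200 − 1763580 + 332640 = 2254260.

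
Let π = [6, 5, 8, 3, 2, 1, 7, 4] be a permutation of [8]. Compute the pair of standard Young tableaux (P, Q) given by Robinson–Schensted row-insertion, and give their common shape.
P = [1, 4] / [2, 7] / [3, 8] / [5] / [6];  Q = [1, 3] / [2, 7] / [4, 8] / [5] / [6];  common shape = (2, 2, 2, 1, 1)

Row-insert the values π_1, π_2, … into P one at a time, bumping the leftmost entry strictly greater than the inserted value down to the next row. The recording tableau Q records, in position (i, j), the step at which that cell was added to P.
  Insert 6 (step 1): P = [6];  Q = [1]
  Insert 5 (step 2): P = [5] / [6];  Q = [1] / [2]
  Insert 8 (step 3): P = [5, 8] / [6];  Q = [1, 3] / [2]
  Insert 3 (step 4): P = [3, 8] / [5] / [6];  Q = [1, 3] / [2] / [4]
  Insert 2 (step 5): P = [2, 8] / [3] / [5] / [6];  Q = [1, 3] / [2] / [4] / [5]
  Insert 1 (step 6): P = [1, 8] / [2] / [3] / [5] / [6];  Q = [1, 3] / [2] / [4] / [5] / [6]
  Insert 7 (step 7): P = [1, 7] / [2, 8] / [3] / [5] / [6];  Q = [1, 3] / [2, 7] / [4] / [5] / [6]
  Insert 4 (step 8): P = [1, 4] / [2, 7] / [3, 8] / [5] / [6];  Q = [1, 3] / [2, 7] / [4, 8] / [5] / [6]
Final shape: (2, 2, 2, 1, 1).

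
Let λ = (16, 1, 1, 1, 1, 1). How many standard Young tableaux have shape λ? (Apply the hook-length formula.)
# SYT of shape (16, 1, 1, 1, 1, 1) = 15504

Hook-length formula: f^λ = n! / Π hook(c), product over all cells c of the Young diagram. For λ = (16, 1, 1, 1, 1, 1), n = 21 boxes. Hook lengths by row (left-to-right, top-to-bottom): [21, 15, 14, 13, 12, 11, 10, 9, 8, 7, 6, 5, 4, 3, 2, 1]; [5]; [4]; [3]; [2]; [1]. Product of hooks = 3295339407360000. So f^λ = 21! / 3295339407360000 = 51090942171709440000 / 3295339407360000 = 15504.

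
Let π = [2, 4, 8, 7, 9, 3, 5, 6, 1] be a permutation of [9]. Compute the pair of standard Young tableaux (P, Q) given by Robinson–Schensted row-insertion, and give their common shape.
P = [1, 3, 5, 6] / [2, 7, 9] / [4] / [8];  Q = [1, 2, 3, 5] / [4, 7, 8] / [6] / [9];  common shape = (4, 3, 1, 1)

Row-insert the values π_1, π_2, … into P one at a time, bumping the leftmost entry strictly greater than the inserted value down to the next row. The recording tableau Q records, in position (i, j), the step at which that cell was added to P.
  Insert 2 (step 1): P = [2];  Q = [1]
  Insert 4 (step 2): P = [2, 4];  Q = [1, 2]
  Insert 8 (step 3): P = [2, 4, 8];  Q = [1, 2, 3]
  Insert 7 (step 4): P = [2, 4, 7] / [8];  Q = [1, 2, 3] / [4]
  Insert 9 (step 5): P = [2, 4, 7, 9] / [8];  Q = [1, 2, 3, 5] / [4]
  Insert 3 (step 6): P = [2, 3, 7, 9] / [4] / [8];  Q = [1, 2, 3, 5] / [4] / [6]
  Insert 5 (step 7): P = [2, 3, 5, 9] / [4, 7] / [8];  Q = [1, 2, 3, 5] / [4, 7] / [6]
  Insert 6 (step 8): P = [2, 3, 5, 6] / [4, 7, 9] / [8];  Q = [1, 2, 3, 5] / [4, 7, 8] / [6]
  Insert 1 (step 9): P = [1, 3, 5, 6] / [2, 7, 9] / [4] / [8];  Q = [1, 2, 3, 5] / [4, 7, 8] / [6] / [9]
Final shape: (4, 3, 1, 1).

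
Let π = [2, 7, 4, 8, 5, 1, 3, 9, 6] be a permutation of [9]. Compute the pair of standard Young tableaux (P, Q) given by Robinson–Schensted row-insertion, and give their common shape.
P = [1, 3, 5, 6] / [2, 4, 9] / [7, 8];  Q = [1, 2, 4, 8] / [3, 5, 9] / [6, 7];  common shape = (4, 3, 2)

Row-insert the values π_1, π_2, … into P one at a time, bumping the leftmost entry strictly greater than the inserted value down to the next row. The recording tableau Q records, in position (i, j), the step at which that cell was added to P.
  Insert 2 (step 1): P = [2];  Q = [1]
  Insert 7 (step 2): P = [2, 7];  Q = [1, 2]
  Insert 4 (step 3): P = [2, 4] / [7];  Q = [1, 2] / [3]
  Insert 8 (step 4): P = [2, 4, 8] / [7];  Q = [1, 2, 4] / [3]
  Insert 5 (step 5): P = [2, 4, 5] / [7, 8];  Q = [1, 2, 4] / [3, 5]
  Insert 1 (step 6): P = [1, 4, 5] / [2, 8] / [7];  Q = [1, 2, 4] / [3, 5] / [6]
  Insert 3 (step 7): P = [1, 3, 5] / [2, 4] / [7, 8];  Q = [1, 2, 4] / [3, 5] / [6, 7]
  Insert 9 (step 8): P = [1, 3, 5, 9] / [2, 4] / [7, 8];  Q = [1, 2, 4, 8] / [3, 5] / [6, 7]
  Insert 6 (step 9): P = [1, 3, 5, 6] / [2, 4, 9] / [7, 8];  Q = [1, 2, 4, 8] / [3, 5, 9] / [6, 7]
Final shape: (4, 3, 2).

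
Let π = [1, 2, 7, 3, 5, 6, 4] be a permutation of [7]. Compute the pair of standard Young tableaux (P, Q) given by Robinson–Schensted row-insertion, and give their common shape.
P = [1, 2, 3, 4, 6] / [5] / [7];  Q = [1, 2, 3, 5, 6] / [4] / [7];  common shape = (5, 1, 1)

Row-insert the values π_1, π_2, … into P one at a time, bumping the leftmost entry strictly greater than the inserted value down to the next row. The recording tableau Q records, in position (i, j), the step at which that cell was added to P.
  Insert 1 (step 1): P = [1];  Q = [1]
  Insert 2 (step 2): P = [1, 2];  Q = [1, 2]
  Insert 7 (step 3): P = [1, 2, 7];  Q = [1, 2, 3]
  Insert 3 (step 4): P = [1, 2, 3] / [7];  Q = [1, 2, 3] / [4]
  Insert 5 (step 5): P = [1, 2, 3, 5] / [7];  Q = [1, 2, 3, 5] / [4]
  Insert 6 (step 6): P = [1, 2, 3, 5, 6] / [7];  Q = [1, 2, 3, 5, 6] / [4]
  Insert 4 (step 7): P = [1, 2, 3, 4, 6] / [5] / [7];  Q = [1, 2, 3, 5, 6] / [4] / [7]
Final shape: (5, 1, 1).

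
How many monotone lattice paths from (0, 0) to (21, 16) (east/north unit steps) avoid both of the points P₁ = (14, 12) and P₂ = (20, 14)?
Number of paths = 6324053550

Inclusion–exclusion. Total paths: C(37, 21) = 12875774670. Through P₁: C(26, 14)·C(11, 7) = 3187041000. Through P₂: C(34, 20)·C(3, 1) = 4175926920. Since P₁ is strictly southwest of P₂, a monotone path through both must visit P₁ then P₂; paths through both = C(26, 14)·C(8, 6)·C(3, 1) = 811246800. Avoid both = 12875774670 − 3187041000 − 4175926920 + 811246800 = 6324053550.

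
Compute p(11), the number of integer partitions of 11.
p(11) = 56

List all partitions of 11: 11, 10+1, 9+2, 9+1+1, 8+3, 8+2+1, 8+1+1+1, 7+4, 7+3+1, 7+2+2, 7+2+1+1, 7+1+1+1+1, 6+5, 6+4+1, 6+3+2, 6+3+1+1, 6+2+2+1, 6+2+1+1+1, 6+1+1+1+1+1, 5+5+1, 5+4+2, 5+4+1+1, 5+3+3, 5+3+2+1, 5+3+1+1+1, 5+2+2+2, 5+2+2+1+1, 5+2+1+1+1+1, 5+1+1+1+1+1+1, 4+4+3, … (56 total). Counting them gives p(11) = 56.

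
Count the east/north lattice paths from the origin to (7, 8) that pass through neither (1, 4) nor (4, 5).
Number of paths = 3265

Inclusion–exclusion. Total paths: C(15, 7) = 6435. Through P₁: C(5, 1)·C(10, 6) = 1050. Through P₂: C(9, 4)·C(6, 3) = 2520. Since P₁ is strictly southwest of P₂, a monotone path through both must visit P₁ then P₂; paths through both = C(5, 1)·C(4, 3)·C(6, 3) = 400. Avoid both = 6435 − 1050 − 2520 + 400 = 3265.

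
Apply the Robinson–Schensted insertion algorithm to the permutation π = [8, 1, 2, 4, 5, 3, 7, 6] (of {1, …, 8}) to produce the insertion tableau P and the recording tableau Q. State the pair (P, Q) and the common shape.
P = [1, 2, 3, 5, 6] / [4, 7] / [8];  Q = [1, 3, 4, 5, 7] / [2, 8] / [6];  common shape = (5, 2, 1)

Row-insert the values π_1, π_2, … into P one at a time, bumping the leftmost entry strictly greater than the inserted value down to the next row. The recording tableau Q records, in position (i, j), the step at which that cell was added to P.
  Insert 8 (step 1): P = [8];  Q = [1]
  Insert 1 (step 2): P = [1] / [8];  Q = [1] / [2]
  Insert 2 (step 3): P = [1, 2] / [8];  Q = [1, 3] / [2]
  Insert 4 (step 4): P = [1, 2, 4] / [8];  Q = [1, 3, 4] / [2]
  Insert 5 (step 5): P = [1, 2, 4, 5] / [8];  Q = [1, 3, 4, 5] / [2]
  Insert 3 (step 6): P = [1, 2, 3, 5] / [4] / [8];  Q = [1, 3, 4, 5] / [2] / [6]
  Insert 7 (step 7): P = [1, 2, 3, 5, 7] / [4] / [8];  Q = [1, 3, 4, 5, 7] / [2] / [6]
  Insert 6 (step 8): P = [1, 2, 3, 5, 6] / [4, 7] / [8];  Q = [1, 3, 4, 5, 7] / [2, 8] / [6]
Final shape: (5, 2, 1).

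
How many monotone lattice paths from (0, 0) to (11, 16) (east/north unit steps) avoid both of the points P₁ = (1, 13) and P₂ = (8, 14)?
Number of paths = 9837311

Inclusion–exclusion. Total paths: C(27, 11) = 13037895. Through P₁: C(14, 1)·C(13, 10) = 4004. Through P₂: C(22, 8)·C(5, 3) = 3197700. Since P₁ is strictly southwest of P₂, a monotone path through both must visit P₁ then P₂; paths through both = C(14, 1)·C(8, 7)·C(5, 3) = 1120. Avoid both = 13037895 − 4004 − 3197700 + 1120 = 9837311.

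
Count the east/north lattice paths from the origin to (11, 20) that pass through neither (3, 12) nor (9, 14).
Number of paths = 56291865

Inclusion–exclusion. Total paths: C(31, 11) = 84672315. Through P₁: C(15, 3)·C(16, 8) = 5855850. Through P₂: C(23, 9)·C(8, 2) = 22881320. Since P₁ is strictly southwest of P₂, a monotone path through both must visit P₁ then P₂; paths through both = C(15, 3)·C(8, 6)·C(8, 2) = 356720. Avoid both = 84672315 − 5855850 − 22881320 + 356720 = 56291865.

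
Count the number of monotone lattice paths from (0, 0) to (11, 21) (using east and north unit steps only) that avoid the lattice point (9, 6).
Number of paths = 128343800

Total paths from (0, 0) to (11, 21): C(32, 11) = 129024480. Paths through (9, 6): (paths (0, 0) → (9, 6)) × (paths (9, 6) → (11, 21)) = C(15, 9) · C(17, 2) = 5005 · 136 = 680680. Avoidance count = 129024480 − 680680 = 128343800.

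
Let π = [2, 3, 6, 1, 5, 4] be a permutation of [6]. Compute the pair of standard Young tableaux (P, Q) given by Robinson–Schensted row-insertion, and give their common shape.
P = [1, 3, 4] / [2, 5] / [6];  Q = [1, 2, 3] / [4, 5] / [6];  common shape = (3, 2, 1)

Row-insert the values π_1, π_2, … into P one at a time, bumping the leftmost entry strictly greater than the inserted value down to the next row. The recording tableau Q records, in position (i, j), the step at which that cell was added to P.
  Insert 2 (step 1): P = [2];  Q = [1]
  Insert 3 (step 2): P = [2, 3];  Q = [1, 2]
  Insert 6 (step 3): P = [2, 3, 6];  Q = [1, 2, 3]
  Insert 1 (step 4): P = [1, 3, 6] / [2];  Q = [1, 2, 3] / [4]
  Insert 5 (step 5): P = [1, 3, 5] / [2, 6];  Q = [1, 2, 3] / [4, 5]
  Insert 4 (step 6): P = [1, 3, 4] / [2, 5] / [6];  Q = [1, 2, 3] / [4, 5] / [6]
Final shape: (3, 2, 1).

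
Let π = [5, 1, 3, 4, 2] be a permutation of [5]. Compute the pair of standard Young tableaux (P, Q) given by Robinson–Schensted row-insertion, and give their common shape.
P = [1, 2, 4] / [3] / [5];  Q = [1, 3, 4] / [2] / [5];  common shape = (3, 1, 1)

Row-insert the values π_1, π_2, … into P one at a time, bumping the leftmost entry strictly greater than the inserted value down to the next row. The recording tableau Q records, in position (i, j), the step at which that cell was added to P.
  Insert 5 (step 1): P = [5];  Q = [1]
  Insert 1 (step 2): P = [1] / [5];  Q = [1] / [2]
  Insert 3 (step 3): P = [1, 3] / [5];  Q = [1, 3] / [2]
  Insert 4 (step 4): P = [1, 3, 4] / [5];  Q = [1, 3, 4] / [2]
  Insert 2 (step 5): P = [1, 2, 4] / [3] / [5];  Q = [1, 3, 4] / [2] / [5]
Final shape: (3, 1, 1).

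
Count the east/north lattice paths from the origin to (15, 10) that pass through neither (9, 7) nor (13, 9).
Number of paths = 1330340

Inclusion–exclusion. Total paths: C(25, 15) = 3268760. Through P₁: C(16, 9)·C(9, 6) = 960960. Through P₂: C(22, 13)·C(3, 2) = 1492260. Since P₁ is strictly southwest of P₂, a monotone path through both must visit P₁ then P₂; paths through both = C(16, 9)·C(6, 4)·C(3, 2) = 514800. Avoid both = 3268760 − 960960 − 1492260 + 514800 = 1330340.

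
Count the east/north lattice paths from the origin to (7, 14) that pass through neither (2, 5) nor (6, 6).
Number of paths = 66867

Inclusion–exclusion. Total paths: C(21, 7) = 116280. Through P₁: C(7, 2)·C(14, 5) = 42042. Through P₂: C(12, 6)·C(9, 1) = 8316. Since P₁ is strictly southwest of P₂, a monotone path through both must visit P₁ then P₂; paths through both = C(7, 2)·C(5, 4)·C(9, 1) = 945. Avoid both = 116280 − 42042 − 8316 + 945 = 66867.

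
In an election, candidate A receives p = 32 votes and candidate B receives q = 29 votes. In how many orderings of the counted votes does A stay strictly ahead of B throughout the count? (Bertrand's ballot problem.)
Strict-lead orderings = 10729649537134605

Total orderings of the 61 votes with 32 for A: C(61, 32) = 218169540588403635. By the Bertrand ballot formula (Cycle Lemma / reflection principle), the number of orderings in which A is strictly ahead of B throughout is (p − q)/(p + q) · C(p + q, p) = (32 − 29)/(32 + 29) · 218169540588403635 = 10729649537134605.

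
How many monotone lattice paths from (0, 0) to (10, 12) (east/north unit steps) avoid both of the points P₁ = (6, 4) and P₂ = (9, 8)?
Number of paths = 457896

Inclusion–exclusion. Total paths: C(22, 10) = 646646. Through P₁: C(10, 6)·C(12, 4) = 103950. Through P₂: C(17, 9)·C(5, 1) = 121550. Since P₁ is strictly southwest of P₂, a monotone path through both must visit P₁ then P₂; paths through both = C(10, 6)·C(7, 3)·C(5, 1) = 36750. Avoid both = 646646 − 103950 − 121550 + 36750 = 457896.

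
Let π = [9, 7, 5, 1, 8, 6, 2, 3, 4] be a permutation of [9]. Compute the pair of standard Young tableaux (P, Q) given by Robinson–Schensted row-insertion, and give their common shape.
P = [1, 2, 3, 4] / [5, 6] / [7, 8] / [9];  Q = [1, 5, 8, 9] / [2, 6] / [3, 7] / [4];  common shape = (4, 2, 2, 1)

Row-insert the values π_1, π_2, … into P one at a time, bumping the leftmost entry strictly greater than the inserted value down to the next row. The recording tableau Q records, in position (i, j), the step at which that cell was added to P.
  Insert 9 (step 1): P = [9];  Q = [1]
  Insert 7 (step 2): P = [7] / [9];  Q = [1] / [2]
  Insert 5 (step 3): P = [5] / [7] / [9];  Q = [1] / [2] / [3]
  Insert 1 (step 4): P = [1] / [5] / [7] / [9];  Q = [1] / [2] / [3] / [4]
  Insert 8 (step 5): P = [1, 8] / [5] / [7] / [9];  Q = [1, 5] / [2] / [3] / [4]
  Insert 6 (step 6): P = [1, 6] / [5, 8] / [7] / [9];  Q = [1, 5] / [2, 6] / [3] / [4]
  Insert 2 (step 7): P = [1, 2] / [5, 6] / [7, 8] / [9];  Q = [1, 5] / [2, 6] / [3, 7] / [4]
  Insert 3 (step 8): P = [1, 2, 3] / [5, 6] / [7, 8] / [9];  Q = [1, 5, 8] / [2, 6] / [3, 7] / [4]
  Insert 4 (step 9): P = [1, 2, 3, 4] / [5, 6] / [7, 8] / [9];  Q = [1, 5, 8, 9] / [2, 6] / [3, 7] / [4]
Final shape: (4, 2, 2, 1).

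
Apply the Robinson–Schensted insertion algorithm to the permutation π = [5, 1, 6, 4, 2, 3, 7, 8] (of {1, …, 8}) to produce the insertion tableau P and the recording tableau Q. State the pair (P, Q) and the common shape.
P = [1, 2, 3, 7, 8] / [4, 6] / [5];  Q = [1, 3, 6, 7, 8] / [2, 4] / [5];  common shape = (5, 2, 1)

Row-insert the values π_1, π_2, … into P one at a time, bumping the leftmost entry strictly greater than the inserted value down to the next row. The recording tableau Q records, in position (i, j), the step at which that cell was added to P.
  Insert 5 (step 1): P = [5];  Q = [1]
  Insert 1 (step 2): P = [1] / [5];  Q = [1] / [2]
  Insert 6 (step 3): P = [1, 6] / [5];  Q = [1, 3] / [2]
  Insert 4 (step 4): P = [1, 4] / [5, 6];  Q = [1, 3] / [2, 4]
  Insert 2 (step 5): P = [1, 2] / [4, 6] / [5];  Q = [1, 3] / [2, 4] / [5]
  Insert 3 (step 6): P = [1, 2, 3] / [4, 6] / [5];  Q = [1, 3, 6] / [2, 4] / [5]
  Insert 7 (step 7): P = [1, 2, 3, 7] / [4, 6] / [5];  Q = [1, 3, 6, 7] / [2, 4] / [5]
  Insert 8 (step 8): P = [1, 2, 3, 7, 8] / [4, 6] / [5];  Q = [1, 3, 6, 7, 8] / [2, 4] / [5]
Final shape: (5, 2, 1).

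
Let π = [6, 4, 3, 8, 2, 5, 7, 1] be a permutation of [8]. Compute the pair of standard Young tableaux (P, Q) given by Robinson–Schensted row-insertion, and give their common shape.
P = [1, 5, 7] / [2, 8] / [3] / [4] / [6];  Q = [1, 4, 7] / [2, 6] / [3] / [5] / [8];  common shape = (3, 2, 1, 1, 1)

Row-insert the values π_1, π_2, … into P one at a time, bumping the leftmost entry strictly greater than the inserted value down to the next row. The recording tableau Q records, in position (i, j), the step at which that cell was added to P.
  Insert 6 (step 1): P = [6];  Q = [1]
  Insert 4 (step 2): P = [4] / [6];  Q = [1] / [2]
  Insert 3 (step 3): P = [3] / [4] / [6];  Q = [1] / [2] / [3]
  Insert 8 (step 4): P = [3, 8] / [4] / [6];  Q = [1, 4] / [2] / [3]
  Insert 2 (step 5): P = [2, 8] / [3] / [4] / [6];  Q = [1, 4] / [2] / [3] / [5]
  Insert 5 (step 6): P = [2, 5] / [3, 8] / [4] / [6];  Q = [1, 4] / [2, 6] / [3] / [5]
  Insert 7 (step 7): P = [2, 5, 7] / [3, 8] / [4] / [6];  Q = [1, 4, 7] / [2, 6] / [3] / [5]
  Insert 1 (step 8): P = [1, 5, 7] / [2, 8] / [3] / [4] / [6];  Q = [1, 4, 7] / [2, 6] / [3] / [5] / [8]
Final shape: (3, 2, 1, 1, 1).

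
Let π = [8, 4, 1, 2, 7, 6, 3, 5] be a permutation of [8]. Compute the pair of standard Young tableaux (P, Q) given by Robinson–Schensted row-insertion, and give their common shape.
P = [1, 2, 3, 5] / [4, 6] / [7] / [8];  Q = [1, 4, 5, 8] / [2, 6] / [3] / [7];  common shape = (4, 2, 1, 1)

Row-insert the values π_1, π_2, … into P one at a time, bumping the leftmost entry strictly greater than the inserted value down to the next row. The recording tableau Q records, in position (i, j), the step at which that cell was added to P.
  Insert 8 (step 1): P = [8];  Q = [1]
  Insert 4 (step 2): P = [4] / [8];  Q = [1] / [2]
  Insert 1 (step 3): P = [1] / [4] / [8];  Q = [1] / [2] / [3]
  Insert 2 (step 4): P = [1, 2] / [4] / [8];  Q = [1, 4] / [2] / [3]
  Insert 7 (step 5): P = [1, 2, 7] / [4] / [8];  Q = [1, 4, 5] / [2] / [3]
  Insert 6 (step 6): P = [1, 2, 6] / [4, 7] / [8];  Q = [1, 4, 5] / [2, 6] / [3]
  Insert 3 (step 7): P = [1, 2, 3] / [4, 6] / [7] / [8];  Q = [1, 4, 5] / [2, 6] / [3] / [7]
  Insert 5 (step 8): P = [1, 2, 3, 5] / [4, 6] / [7] / [8];  Q = [1, 4, 5, 8] / [2, 6] / [3] / [7]
Final shape: (4, 2, 1, 1).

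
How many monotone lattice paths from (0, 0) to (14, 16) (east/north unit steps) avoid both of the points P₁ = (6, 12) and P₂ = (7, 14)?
Number of paths = 134052327

Inclusion–exclusion. Total paths: C(30, 14) = 145422675. Through P₁: C(18, 6)·C(12, 8) = 9189180. Through P₂: C(21, 7)·C(9, 7) = 4186080. Since P₁ is strictly southwest of P₂, a monotone path through both must visit P₁ then P₂; paths through both = C(18, 6)·C(3, 1)·C(9, 7) = 2004912. Avoid both = 145422675 − 9189180 − 4186080 + 2004912 = 134052327.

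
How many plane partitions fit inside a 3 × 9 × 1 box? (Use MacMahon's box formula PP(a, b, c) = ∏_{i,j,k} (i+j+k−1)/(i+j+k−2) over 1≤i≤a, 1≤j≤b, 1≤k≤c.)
PP(3, 9, 1) = 220

Evaluate the triple product over i = 1..3, j = 1..9, k = 1..1. The factors are (2/1) · (3/2) · (4/3) · (5/4) · (6/5) · (7/6) · (8/7) · (9/8) · … (27 factors total). The numerators and denominators telescope so the product is an integer; carrying out the multiplication exactly gives PP(3, 9, 1) = 220.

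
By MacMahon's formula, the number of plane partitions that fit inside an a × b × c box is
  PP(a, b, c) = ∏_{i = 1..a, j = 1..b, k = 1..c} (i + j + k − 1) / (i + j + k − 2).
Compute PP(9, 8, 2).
PP(9, 8, 2) = 118195220

Evaluate the triple product over i = 1..9, j = 1..8, k = 1..2. The factors are (2/1) · (3/2) · (3/2) · (4/3) · (4/3) · (5/4) · (5/4) · (6/5) · … (144 factors total). The numerators and denominators telescope so the product is an integer; carrying out the multiplication exactly gives PP(9, 8, 2) = 118195220.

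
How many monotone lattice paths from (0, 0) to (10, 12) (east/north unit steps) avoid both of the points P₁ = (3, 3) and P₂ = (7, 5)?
Number of paths = 358806

Inclusion–exclusion. Total paths: C(22, 10) = 646646. Through P₁: C(6, 3)·C(16, 7) = 228800. Through P₂: C(12, 7)·C(10, 3) = 95040. Since P₁ is strictly southwest of P₂, a monotone path through both must visit P₁ then P₂; paths through both = C(6, 3)·C(6, 4)·C(10, 3) = 36000. Avoid both = 646646 − 228800 − 95040 + 36000 = 358806.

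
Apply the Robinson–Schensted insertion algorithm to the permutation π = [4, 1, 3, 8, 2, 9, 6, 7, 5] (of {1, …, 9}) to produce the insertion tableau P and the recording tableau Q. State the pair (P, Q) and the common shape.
P = [1, 2, 5, 7] / [3, 6, 9] / [4, 8];  Q = [1, 3, 4, 6] / [2, 7, 8] / [5, 9];  common shape = (4, 3, 2)

Row-insert the values π_1, π_2, … into P one at a time, bumping the leftmost entry strictly greater than the inserted value down to the next row. The recording tableau Q records, in position (i, j), the step at which that cell was added to P.
  Insert 4 (step 1): P = [4];  Q = [1]
  Insert 1 (step 2): P = [1] / [4];  Q = [1] / [2]
  Insert 3 (step 3): P = [1, 3] / [4];  Q = [1, 3] / [2]
  Insert 8 (step 4): P = [1, 3, 8] / [4];  Q = [1, 3, 4] / [2]
  Insert 2 (step 5): P = [1, 2, 8] / [3] / [4];  Q = [1, 3, 4] / [2] / [5]
  Insert 9 (step 6): P = [1, 2, 8, 9] / [3] / [4];  Q = [1, 3, 4, 6] / [2] / [5]
  Insert 6 (step 7): P = [1, 2, 6, 9] / [3, 8] / [4];  Q = [1, 3, 4, 6] / [2, 7] / [5]
  Insert 7 (step 8): P = [1, 2, 6, 7] / [3, 8, 9] / [4];  Q = [1, 3, 4, 6] / [2, 7, 8] / [5]
  Insert 5 (step 9): P = [1, 2, 5, 7] / [3, 6, 9] / [4, 8];  Q = [1, 3, 4, 6] / [2, 7, 8] / [5, 9]
Final shape: (4, 3, 2).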